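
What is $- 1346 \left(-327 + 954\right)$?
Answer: $-843942$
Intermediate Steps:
$- 1346 \left(-327 + 954\right) = \left(-1346\right) 627 = -843942$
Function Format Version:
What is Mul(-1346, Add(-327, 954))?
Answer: -843942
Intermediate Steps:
Mul(-1346, Add(-327, 954)) = Mul(-1346, 627) = -843942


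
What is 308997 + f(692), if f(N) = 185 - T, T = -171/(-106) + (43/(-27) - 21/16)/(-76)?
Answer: 538003487821/1740096 ≈ 3.0918e+5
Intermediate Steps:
T = 2873651/1740096 (T = -171*(-1/106) + (43*(-1/27) - 21*1/16)*(-1/76) = 171/106 + (-43/27 - 21/16)*(-1/76) = 171/106 - 1255/432*(-1/76) = 171/106 + 1255/32832 = 2873651/1740096 ≈ 1.6514)
f(N) = 319044109/1740096 (f(N) = 185 - 1*2873651/1740096 = 185 - 2873651/1740096 = 319044109/1740096)
308997 + f(692) = 308997 + 319044109/1740096 = 538003487821/1740096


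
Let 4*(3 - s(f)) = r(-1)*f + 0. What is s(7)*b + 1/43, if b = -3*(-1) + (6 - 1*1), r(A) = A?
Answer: 1635/43 ≈ 38.023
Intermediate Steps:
s(f) = 3 + f/4 (s(f) = 3 - (-f + 0)/4 = 3 - (-1)*f/4 = 3 + f/4)
b = 8 (b = 3 + (6 - 1) = 3 + 5 = 8)
s(7)*b + 1/43 = (3 + (1/4)*7)*8 + 1/43 = (3 + 7/4)*8 + 1/43 = (19/4)*8 + 1/43 = 38 + 1/43 = 1635/43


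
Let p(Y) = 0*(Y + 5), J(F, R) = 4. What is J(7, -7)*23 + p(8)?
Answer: 92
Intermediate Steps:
p(Y) = 0 (p(Y) = 0*(5 + Y) = 0)
J(7, -7)*23 + p(8) = 4*23 + 0 = 92 + 0 = 92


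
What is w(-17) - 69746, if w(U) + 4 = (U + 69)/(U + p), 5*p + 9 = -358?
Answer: -7881815/113 ≈ -69751.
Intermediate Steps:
p = -367/5 (p = -9/5 + (1/5)*(-358) = -9/5 - 358/5 = -367/5 ≈ -73.400)
w(U) = -4 + (69 + U)/(-367/5 + U) (w(U) = -4 + (U + 69)/(U - 367/5) = -4 + (69 + U)/(-367/5 + U))
w(-17) - 69746 = (1813 - 15*(-17))/(-367 + 5*(-17)) - 69746 = (1813 + 255)/(-367 - 85) - 69746 = 2068/(-452) - 69746 = -1/452*2068 - 69746 = -517/113 - 69746 = -7881815/113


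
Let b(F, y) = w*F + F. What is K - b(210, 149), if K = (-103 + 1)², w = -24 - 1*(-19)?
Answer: 11244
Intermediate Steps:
w = -5 (w = -24 + 19 = -5)
b(F, y) = -4*F (b(F, y) = -5*F + F = -4*F)
K = 10404 (K = (-102)² = 10404)
K - b(210, 149) = 10404 - (-4)*210 = 10404 - 1*(-840) = 10404 + 840 = 11244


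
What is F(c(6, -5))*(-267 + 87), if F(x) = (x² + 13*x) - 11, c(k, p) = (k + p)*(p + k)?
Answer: -540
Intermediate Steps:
c(k, p) = (k + p)² (c(k, p) = (k + p)*(k + p) = (k + p)²)
F(x) = -11 + x² + 13*x
F(c(6, -5))*(-267 + 87) = (-11 + ((6 - 5)²)² + 13*(6 - 5)²)*(-267 + 87) = (-11 + (1²)² + 13*1²)*(-180) = (-11 + 1² + 13*1)*(-180) = (-11 + 1 + 13)*(-180) = 3*(-180) = -540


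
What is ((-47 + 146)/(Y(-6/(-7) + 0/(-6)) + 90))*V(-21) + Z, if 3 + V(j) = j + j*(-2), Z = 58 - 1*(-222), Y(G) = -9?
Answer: 302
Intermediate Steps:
Z = 280 (Z = 58 + 222 = 280)
V(j) = -3 - j (V(j) = -3 + (j + j*(-2)) = -3 + (j - 2*j) = -3 - j)
((-47 + 146)/(Y(-6/(-7) + 0/(-6)) + 90))*V(-21) + Z = ((-47 + 146)/(-9 + 90))*(-3 - 1*(-21)) + 280 = (99/81)*(-3 + 21) + 280 = (99*(1/81))*18 + 280 = (11/9)*18 + 280 = 22 + 280 = 302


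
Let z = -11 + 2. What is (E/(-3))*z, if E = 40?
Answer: 120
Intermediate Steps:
z = -9
(E/(-3))*z = (40/(-3))*(-9) = (40*(-⅓))*(-9) = -40/3*(-9) = 120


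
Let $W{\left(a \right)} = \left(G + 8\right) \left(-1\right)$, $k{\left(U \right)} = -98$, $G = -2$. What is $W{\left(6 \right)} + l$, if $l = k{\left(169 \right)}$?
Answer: $-104$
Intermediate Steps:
$W{\left(a \right)} = -6$ ($W{\left(a \right)} = \left(-2 + 8\right) \left(-1\right) = 6 \left(-1\right) = -6$)
$l = -98$
$W{\left(6 \right)} + l = -6 - 98 = -104$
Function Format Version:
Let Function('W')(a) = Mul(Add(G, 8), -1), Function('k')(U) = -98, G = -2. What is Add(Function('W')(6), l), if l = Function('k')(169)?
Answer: -104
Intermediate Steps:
Function('W')(a) = -6 (Function('W')(a) = Mul(Add(-2, 8), -1) = Mul(6, -1) = -6)
l = -98
Add(Function('W')(6), l) = Add(-6, -98) = -104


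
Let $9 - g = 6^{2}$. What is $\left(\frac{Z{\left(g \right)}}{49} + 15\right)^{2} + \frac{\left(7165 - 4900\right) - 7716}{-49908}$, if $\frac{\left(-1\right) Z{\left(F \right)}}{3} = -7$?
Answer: $\frac{194131337}{815164} \approx 238.15$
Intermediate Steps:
$g = -27$ ($g = 9 - 6^{2} = 9 - 36 = -27$)
$Z{\left(F \right)} = 21$ ($Z{\left(F \right)} = \left(-3\right) \left(-7\right) = 21$)
$\left(\frac{Z{\left(g \right)}}{49} + 15\right)^{2} + \frac{\left(7165 - 4900\right) - 7716}{-49908} = \left(\frac{21}{49} + 15\right)^{2} + \frac{\left(7165 - 4900\right) - 7716}{-49908} = \left(21 \cdot \frac{1}{49} + 15\right)^{2} + \left(2265 - 7716\right) \left(- \frac{1}{49908}\right) = \left(\frac{3}{7} + 15\right)^{2} - - \frac{1817}{16636} = \left(\frac{108}{7}\right)^{2} + \frac{1817}{16636} = \frac{11664}{49} + \frac{1817}{16636} = \frac{194131337}{815164}$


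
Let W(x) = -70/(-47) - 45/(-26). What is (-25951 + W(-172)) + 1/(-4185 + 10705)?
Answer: -103368689009/3983720 ≈ -25948.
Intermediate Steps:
W(x) = 3935/1222 (W(x) = -70*(-1/47) - 45*(-1/26) = 70/47 + 45/26 = 3935/1222)
(-25951 + W(-172)) + 1/(-4185 + 10705) = (-25951 + 3935/1222) + 1/(-4185 + 10705) = -31708187/1222 + 1/6520 = -103368689009/3983720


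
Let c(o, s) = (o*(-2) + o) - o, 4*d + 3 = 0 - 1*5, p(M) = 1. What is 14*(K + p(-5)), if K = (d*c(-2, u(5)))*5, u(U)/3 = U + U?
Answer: -546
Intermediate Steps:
u(U) = 6*U (u(U) = 3*(U + U) = 3*(2*U) = 6*U)
d = -2 (d = -¾ + (0 - 1*5)/4 = -¾ + (0 - 5)/4 = -¾ + (¼)*(-5) = -¾ - 5/4 = -2)
c(o, s) = -2*o (c(o, s) = (-2*o + o) - o = -o - o = -2*o)
K = -40 (K = -(-4)*(-2)*5 = -2*4*5 = -8*5 = -40)
14*(K + p(-5)) = 14*(-40 + 1) = 14*(-39) = -546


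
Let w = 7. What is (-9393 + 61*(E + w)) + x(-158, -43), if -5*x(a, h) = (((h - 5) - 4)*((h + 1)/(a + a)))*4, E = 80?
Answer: -1611786/395 ≈ -4080.5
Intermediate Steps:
x(a, h) = -2*(1 + h)*(-9 + h)/(5*a) (x(a, h) = -((h - 5) - 4)*((h + 1)/(a + a))*4/5 = -((-5 + h) - 4)*((1 + h)/((2*a)))*4/5 = -(-9 + h)*((1 + h)*(1/(2*a)))*4/5 = -(-9 + h)*((1 + h)/(2*a))*4/5 = -(1 + h)*(-9 + h)/(2*a)*4/5 = -2*(1 + h)*(-9 + h)/(5*a))
(-9393 + 61*(E + w)) + x(-158, -43) = (-9393 + 61*(80 + 7)) + (⅖)*(9 - 1*(-43)² + 8*(-43))/(-158) = (-9393 + 61*87) + (⅖)*(-1/158)*(9 - 1*1849 - 344) = (-9393 + 5307) + (⅖)*(-1/158)*(9 - 1849 - 344) = -4086 + (⅖)*(-1/158)*(-2184) = -4086 + 2184/395 = -1611786/395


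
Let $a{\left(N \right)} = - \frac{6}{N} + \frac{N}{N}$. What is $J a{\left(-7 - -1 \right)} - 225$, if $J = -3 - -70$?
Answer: $-91$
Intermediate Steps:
$a{\left(N \right)} = 1 - \frac{6}{N}$ ($a{\left(N \right)} = - \frac{6}{N} + 1 = 1 - \frac{6}{N}$)
$J = 67$ ($J = -3 + 70 = 67$)
$J a{\left(-7 - -1 \right)} - 225 = 67 \frac{-6 - 6}{-7 - -1} - 225 = 67 \frac{-6 + \left(-7 + 1\right)}{-7 + 1} - 225 = 67 \frac{-6 - 6}{-6} - 225 = 67 \left(\left(- \frac{1}{6}\right) \left(-12\right)\right) - 225 = 67 \cdot 2 - 225 = 134 - 225 = -91$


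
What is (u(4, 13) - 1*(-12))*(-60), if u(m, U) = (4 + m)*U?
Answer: -6960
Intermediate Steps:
u(m, U) = U*(4 + m)
(u(4, 13) - 1*(-12))*(-60) = (13*(4 + 4) - 1*(-12))*(-60) = (13*8 + 12)*(-60) = (104 + 12)*(-60) = 116*(-60) = -6960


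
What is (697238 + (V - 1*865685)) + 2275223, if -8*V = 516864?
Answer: 2042168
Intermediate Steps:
V = -64608 (V = -⅛*516864 = -64608)
(697238 + (V - 1*865685)) + 2275223 = (697238 + (-64608 - 1*865685)) + 2275223 = (697238 + (-64608 - 865685)) + 2275223 = (697238 - 930293) + 2275223 = -233055 + 2275223 = 2042168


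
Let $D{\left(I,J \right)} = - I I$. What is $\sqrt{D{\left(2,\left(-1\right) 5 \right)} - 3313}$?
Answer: $i \sqrt{3317} \approx 57.593 i$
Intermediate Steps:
$D{\left(I,J \right)} = - I^{2}$
$\sqrt{D{\left(2,\left(-1\right) 5 \right)} - 3313} = \sqrt{- 2^{2} - 3313} = \sqrt{\left(-1\right) 4 - 3313} = \sqrt{-4 - 3313} = \sqrt{-3317} = i \sqrt{3317}$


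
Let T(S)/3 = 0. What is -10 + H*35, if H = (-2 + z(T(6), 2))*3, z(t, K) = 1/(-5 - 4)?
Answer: -695/3 ≈ -231.67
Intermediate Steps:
T(S) = 0 (T(S) = 3*0 = 0)
z(t, K) = -⅑ (z(t, K) = 1/(-9) = -⅑)
H = -19/3 (H = (-2 - ⅑)*3 = -19/9*3 = -19/3 ≈ -6.3333)
-10 + H*35 = -10 - 19/3*35 = -10 - 665/3 = -695/3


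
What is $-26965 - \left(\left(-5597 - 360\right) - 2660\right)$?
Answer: $-18348$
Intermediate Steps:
$-26965 - \left(\left(-5597 - 360\right) - 2660\right) = -26965 - \left(-5957 - 2660\right) = -26965 - -8617 = -26965 + 8617 = -18348$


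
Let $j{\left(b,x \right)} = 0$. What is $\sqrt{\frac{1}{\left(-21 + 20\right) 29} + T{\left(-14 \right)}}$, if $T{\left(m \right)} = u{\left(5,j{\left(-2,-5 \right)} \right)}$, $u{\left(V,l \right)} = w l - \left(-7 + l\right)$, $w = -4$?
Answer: $\frac{\sqrt{5858}}{29} \approx 2.6392$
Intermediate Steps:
$u{\left(V,l \right)} = 7 - 5 l$ ($u{\left(V,l \right)} = - 4 l - \left(-7 + l\right) = 7 - 5 l$)
$T{\left(m \right)} = 7$ ($T{\left(m \right)} = 7 - 0 = 7 + 0 = 7$)
$\sqrt{\frac{1}{\left(-21 + 20\right) 29} + T{\left(-14 \right)}} = \sqrt{\frac{1}{\left(-21 + 20\right) 29} + 7} = \sqrt{\frac{1}{\left(-1\right) 29} + 7} = \sqrt{\frac{1}{-29} + 7} = \sqrt{- \frac{1}{29} + 7} = \sqrt{\frac{202}{29}} = \frac{\sqrt{5858}}{29}$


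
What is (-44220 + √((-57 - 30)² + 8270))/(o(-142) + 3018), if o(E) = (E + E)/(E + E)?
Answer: -44220/3019 + √15839/3019 ≈ -14.606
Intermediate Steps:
o(E) = 1 (o(E) = (2*E)/((2*E)) = (2*E)*(1/(2*E)) = 1)
(-44220 + √((-57 - 30)² + 8270))/(o(-142) + 3018) = (-44220 + √((-57 - 30)² + 8270))/(1 + 3018) = (-44220 + √((-87)² + 8270))/3019 = (-44220 + √(7569 + 8270))*(1/3019) = (-44220 + √15839)*(1/3019) = -44220/3019 + √15839/3019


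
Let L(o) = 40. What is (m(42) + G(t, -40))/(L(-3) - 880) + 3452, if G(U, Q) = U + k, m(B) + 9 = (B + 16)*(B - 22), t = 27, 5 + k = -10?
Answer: 2898517/840 ≈ 3450.6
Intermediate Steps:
k = -15 (k = -5 - 10 = -15)
m(B) = -9 + (-22 + B)*(16 + B) (m(B) = -9 + (B + 16)*(B - 22) = -9 + (16 + B)*(-22 + B) = -9 + (-22 + B)*(16 + B))
G(U, Q) = -15 + U (G(U, Q) = U - 15 = -15 + U)
(m(42) + G(t, -40))/(L(-3) - 880) + 3452 = ((-361 + 42**2 - 6*42) + (-15 + 27))/(40 - 880) + 3452 = ((-361 + 1764 - 252) + 12)/(-840) + 3452 = (1151 + 12)*(-1/840) + 3452 = 1163*(-1/840) + 3452 = -1163/840 + 3452 = 2898517/840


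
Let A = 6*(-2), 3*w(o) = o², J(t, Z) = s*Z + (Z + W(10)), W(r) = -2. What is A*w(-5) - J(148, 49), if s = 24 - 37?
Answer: 490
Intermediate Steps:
s = -13
J(t, Z) = -2 - 12*Z (J(t, Z) = -13*Z + (Z - 2) = -13*Z + (-2 + Z) = -2 - 12*Z)
w(o) = o²/3
A = -12
A*w(-5) - J(148, 49) = -4*(-5)² - (-2 - 12*49) = -4*25 - (-2 - 588) = -12*25/3 - 1*(-590) = -100 + 590 = 490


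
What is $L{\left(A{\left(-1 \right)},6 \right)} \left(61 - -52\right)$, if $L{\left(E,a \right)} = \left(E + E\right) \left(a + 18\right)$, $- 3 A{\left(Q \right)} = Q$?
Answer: $1808$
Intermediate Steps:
$A{\left(Q \right)} = - \frac{Q}{3}$
$L{\left(E,a \right)} = 2 E \left(18 + a\right)$
$L{\left(A{\left(-1 \right)},6 \right)} \left(61 - -52\right) = 2 \left(\left(- \frac{1}{3}\right) \left(-1\right)\right) \left(18 + 6\right) \left(61 - -52\right) = 2 \cdot \frac{1}{3} \cdot 24 \left(61 + 52\right) = 16 \cdot 113 = 1808$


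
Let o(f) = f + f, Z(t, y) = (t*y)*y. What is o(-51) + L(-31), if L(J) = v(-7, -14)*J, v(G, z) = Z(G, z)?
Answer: 42430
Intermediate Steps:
Z(t, y) = t*y²
v(G, z) = G*z²
o(f) = 2*f
L(J) = -1372*J (L(J) = (-7*(-14)²)*J = (-7*196)*J = -1372*J)
o(-51) + L(-31) = 2*(-51) - 1372*(-31) = -102 + 42532 = 42430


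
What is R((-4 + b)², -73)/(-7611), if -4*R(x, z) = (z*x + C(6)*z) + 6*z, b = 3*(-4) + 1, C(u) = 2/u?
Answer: -25331/45666 ≈ -0.55470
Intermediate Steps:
b = -11 (b = -12 + 1 = -11)
R(x, z) = -19*z/12 - x*z/4 (R(x, z) = -((z*x + (2/6)*z) + 6*z)/4 = -((x*z + (2*(⅙))*z) + 6*z)/4 = -((x*z + z/3) + 6*z)/4 = -((z/3 + x*z) + 6*z)/4 = -(19*z/3 + x*z)/4 = -19*z/12 - x*z/4)
R((-4 + b)², -73)/(-7611) = -1/12*(-73)*(19 + 3*(-4 - 11)²)/(-7611) = -1/12*(-73)*(19 + 3*(-15)²)*(-1/7611) = -1/12*(-73)*(19 + 3*225)*(-1/7611) = -1/12*(-73)*(19 + 675)*(-1/7611) = -1/12*(-73)*694*(-1/7611) = (25331/6)*(-1/7611) = -25331/45666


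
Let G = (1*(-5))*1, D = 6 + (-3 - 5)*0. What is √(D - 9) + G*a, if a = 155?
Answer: -775 + I*√3 ≈ -775.0 + 1.732*I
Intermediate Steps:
D = 6 (D = 6 - 8*0 = 6 + 0 = 6)
G = -5 (G = -5*1 = -5)
√(D - 9) + G*a = √(6 - 9) - 5*155 = √(-3) - 775 = I*√3 - 775 = -775 + I*√3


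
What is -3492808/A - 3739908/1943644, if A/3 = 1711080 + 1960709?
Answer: -1090573510877/486589817667 ≈ -2.2413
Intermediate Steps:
A = 11015367 (A = 3*(1711080 + 1960709) = 3*3671789 = 11015367)
-3492808/A - 3739908/1943644 = -3492808/11015367 - 3739908/1943644 = -3492808*1/11015367 - 3739908*1/1943644 = -317528/1001397 - 934977/485911 = -1090573510877/486589817667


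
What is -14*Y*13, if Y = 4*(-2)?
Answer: 1456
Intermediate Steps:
Y = -8
-14*Y*13 = -14*(-8)*13 = 112*13 = 1456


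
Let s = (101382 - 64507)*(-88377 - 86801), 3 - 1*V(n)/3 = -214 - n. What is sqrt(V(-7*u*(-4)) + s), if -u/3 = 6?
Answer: I*sqrt(6459689611) ≈ 80372.0*I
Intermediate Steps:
u = -18 (u = -3*6 = -18)
V(n) = 651 + 3*n (V(n) = 9 - 3*(-214 - n) = 9 + (642 + 3*n) = 651 + 3*n)
s = -6459688750 (s = 36875*(-175178) = -6459688750)
sqrt(V(-7*u*(-4)) + s) = sqrt((651 + 3*(-7*(-18)*(-4))) - 6459688750) = sqrt((651 + 3*(126*(-4))) - 6459688750) = sqrt((651 + 3*(-504)) - 6459688750) = sqrt((651 - 1512) - 6459688750) = sqrt(-861 - 6459688750) = sqrt(-6459689611) = I*sqrt(6459689611)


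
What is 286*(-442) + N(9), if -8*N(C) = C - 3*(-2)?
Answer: -1011311/8 ≈ -1.2641e+5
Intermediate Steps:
N(C) = -¾ - C/8 (N(C) = -(C - 3*(-2))/8 = -(C + 6)/8 = -(6 + C)/8 = -¾ - C/8)
286*(-442) + N(9) = 286*(-442) + (-¾ - ⅛*9) = -126412 + (-¾ - 9/8) = -126412 - 15/8 = -1011311/8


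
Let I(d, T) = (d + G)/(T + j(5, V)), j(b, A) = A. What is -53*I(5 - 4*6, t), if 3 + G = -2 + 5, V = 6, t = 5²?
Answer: 1007/31 ≈ 32.484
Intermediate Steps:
t = 25
G = 0 (G = -3 + (-2 + 5) = -3 + 3 = 0)
I(d, T) = d/(6 + T) (I(d, T) = (d + 0)/(T + 6) = d/(6 + T))
-53*I(5 - 4*6, t) = -53*(5 - 4*6)/(6 + 25) = -53*(5 - 24)/31 = -(-1007)/31 = -53*(-19/31) = 1007/31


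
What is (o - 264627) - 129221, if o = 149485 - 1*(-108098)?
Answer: -136265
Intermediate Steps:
o = 257583 (o = 149485 + 108098 = 257583)
(o - 264627) - 129221 = (257583 - 264627) - 129221 = -7044 - 129221 = -136265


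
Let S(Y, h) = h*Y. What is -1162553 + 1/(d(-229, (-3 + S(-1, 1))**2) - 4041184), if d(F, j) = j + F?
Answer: -4698338206542/4041397 ≈ -1.1626e+6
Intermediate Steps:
S(Y, h) = Y*h
d(F, j) = F + j
-1162553 + 1/(d(-229, (-3 + S(-1, 1))**2) - 4041184) = -1162553 + 1/((-229 + (-3 - 1*1)**2) - 4041184) = -1162553 + 1/((-229 + (-3 - 1)**2) - 4041184) = -1162553 + 1/((-229 + (-4)**2) - 4041184) = -1162553 + 1/((-229 + 16) - 4041184) = -1162553 + 1/(-213 - 4041184) = -1162553 + 1/(-4041397) = -1162553 - 1/4041397 = -4698338206542/4041397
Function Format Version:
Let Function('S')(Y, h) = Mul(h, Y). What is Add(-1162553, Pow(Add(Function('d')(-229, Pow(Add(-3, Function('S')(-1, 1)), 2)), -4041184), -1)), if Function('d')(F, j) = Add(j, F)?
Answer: Rational(-4698338206542, 4041397) ≈ -1.1626e+6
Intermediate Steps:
Function('S')(Y, h) = Mul(Y, h)
Function('d')(F, j) = Add(F, j)
Add(-1162553, Pow(Add(Function('d')(-229, Pow(Add(-3, Function('S')(-1, 1)), 2)), -4041184), -1)) = Add(-1162553, Pow(Add(Add(-229, Pow(Add(-3, Mul(-1, 1)), 2)), -4041184), -1)) = Add(-1162553, Pow(Add(Add(-229, Pow(Add(-3, -1), 2)), -4041184), -1)) = Add(-1162553, Pow(Add(Add(-229, Pow(-4, 2)), -4041184), -1)) = Add(-1162553, Pow(Add(Add(-229, 16), -4041184), -1)) = Add(-1162553, Pow(Add(-213, -4041184), -1)) = Add(-1162553, Pow(-4041397, -1)) = Add(-1162553, Rational(-1, 4041397)) = Rational(-4698338206542, 4041397)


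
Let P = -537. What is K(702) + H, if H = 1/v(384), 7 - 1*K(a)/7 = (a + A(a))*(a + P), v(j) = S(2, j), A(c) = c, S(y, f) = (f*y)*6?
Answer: -7472199167/4608 ≈ -1.6216e+6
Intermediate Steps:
S(y, f) = 6*f*y
v(j) = 12*j (v(j) = 6*j*2 = 12*j)
K(a) = 49 - 14*a*(-537 + a) (K(a) = 49 - 7*(a + a)*(a - 537) = 49 - 7*2*a*(-537 + a) = 49 - 14*a*(-537 + a))
H = 1/4608 (H = 1/(12*384) = 1/4608 ≈ 0.00021701)
K(702) + H = (49 - 14*702² + 7518*702) + 1/4608 = (49 - 14*492804 + 5277636) + 1/4608 = (49 - 6899256 + 5277636) + 1/4608 = -1621571 + 1/4608 = -7472199167/4608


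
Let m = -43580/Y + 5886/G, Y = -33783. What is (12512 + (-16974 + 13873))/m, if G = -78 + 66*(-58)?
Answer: -68991203421/1590181 ≈ -43386.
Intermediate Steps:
G = -3906 (G = -78 - 3828 = -3906)
m = -1590181/7330911 (m = -43580/(-33783) + 5886/(-3906) = -43580*(-1/33783) + 5886*(-1/3906) = 43580/33783 - 327/217 = -1590181/7330911 ≈ -0.21691)
(12512 + (-16974 + 13873))/m = (12512 + (-16974 + 13873))/(-1590181/7330911) = (12512 - 3101)*(-7330911/1590181) = 9411*(-7330911/1590181) = -68991203421/1590181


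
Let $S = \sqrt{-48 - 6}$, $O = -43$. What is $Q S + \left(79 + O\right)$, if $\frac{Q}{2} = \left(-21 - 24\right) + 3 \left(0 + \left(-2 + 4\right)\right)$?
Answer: $36 - 234 i \sqrt{6} \approx 36.0 - 573.18 i$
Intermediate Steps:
$S = 3 i \sqrt{6}$ ($S = \sqrt{-54} = 3 i \sqrt{6} \approx 7.3485 i$)
$Q = -78$ ($Q = 2 \left(\left(-21 - 24\right) + 3 \left(0 + \left(-2 + 4\right)\right)\right) = 2 \left(-45 + 3 \left(0 + 2\right)\right) = 2 \left(-45 + 3 \cdot 2\right) = 2 \left(-45 + 6\right) = 2 \left(-39\right) = -78$)
$Q S + \left(79 + O\right) = - 78 \cdot 3 i \sqrt{6} + \left(79 - 43\right) = - 234 i \sqrt{6} + 36 = 36 - 234 i \sqrt{6}$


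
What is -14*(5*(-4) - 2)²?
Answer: -6776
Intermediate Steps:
-14*(5*(-4) - 2)² = -14*(-20 - 2)² = -14*(-22)² = -14*484 = -6776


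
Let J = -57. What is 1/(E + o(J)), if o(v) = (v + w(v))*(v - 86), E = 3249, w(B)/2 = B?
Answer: 1/27702 ≈ 3.6098e-5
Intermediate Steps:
w(B) = 2*B
o(v) = 3*v*(-86 + v) (o(v) = (v + 2*v)*(v - 86) = (3*v)*(-86 + v) = 3*v*(-86 + v))
1/(E + o(J)) = 1/(3249 + 3*(-57)*(-86 - 57)) = 1/(3249 + 3*(-57)*(-143)) = 1/(3249 + 24453) = 1/27702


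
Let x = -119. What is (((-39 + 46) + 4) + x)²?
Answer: 11664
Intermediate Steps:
(((-39 + 46) + 4) + x)² = (((-39 + 46) + 4) - 119)² = ((7 + 4) - 119)² = (11 - 119)² = (-108)² = 11664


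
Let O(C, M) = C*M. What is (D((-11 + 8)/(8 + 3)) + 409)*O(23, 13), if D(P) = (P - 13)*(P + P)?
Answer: 15059135/121 ≈ 1.2446e+5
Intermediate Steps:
D(P) = 2*P*(-13 + P) (D(P) = (-13 + P)*(2*P) = 2*P*(-13 + P))
(D((-11 + 8)/(8 + 3)) + 409)*O(23, 13) = (2*((-11 + 8)/(8 + 3))*(-13 + (-11 + 8)/(8 + 3)) + 409)*(23*13) = (2*(-3/11)*(-13 - 3/11) + 409)*299 = (2*(-3/11)*(-146/11) + 409)*299 = (876/121 + 409)*299 = (50365/121)*299 = 15059135/121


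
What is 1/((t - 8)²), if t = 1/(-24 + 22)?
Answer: 4/289 ≈ 0.013841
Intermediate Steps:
t = -½ (t = 1/(-2) = -½ ≈ -0.50000)
1/((t - 8)²) = 1/((-½ - 8)²) = 1/((-17/2)²) = 1/(289/4) = 4/289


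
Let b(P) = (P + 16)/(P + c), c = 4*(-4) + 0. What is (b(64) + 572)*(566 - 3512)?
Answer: -1690022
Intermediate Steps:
c = -16 (c = -16 + 0 = -16)
b(P) = (16 + P)/(-16 + P) (b(P) = (P + 16)/(P - 16) = (16 + P)/(-16 + P))
(b(64) + 572)*(566 - 3512) = ((16 + 64)/(-16 + 64) + 572)*(566 - 3512) = (80/48 + 572)*(-2946) = ((1/48)*80 + 572)*(-2946) = (5/3 + 572)*(-2946) = (1721/3)*(-2946) = -1690022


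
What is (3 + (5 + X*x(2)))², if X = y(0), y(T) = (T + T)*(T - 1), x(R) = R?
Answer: 64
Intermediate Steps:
y(T) = 2*T*(-1 + T) (y(T) = (2*T)*(-1 + T) = 2*T*(-1 + T))
X = 0 (X = 2*0*(-1 + 0) = 2*0*(-1) = 0)
(3 + (5 + X*x(2)))² = (3 + (5 + 0*2))² = (3 + (5 + 0))² = (3 + 5)² = 8² = 64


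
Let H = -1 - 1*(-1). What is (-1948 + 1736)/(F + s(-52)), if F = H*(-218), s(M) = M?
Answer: 53/13 ≈ 4.0769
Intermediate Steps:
H = 0 (H = -1 + 1 = 0)
F = 0 (F = 0*(-218) = 0)
(-1948 + 1736)/(F + s(-52)) = (-1948 + 1736)/(0 - 52) = -212/(-52) = -212*(-1/52) = 53/13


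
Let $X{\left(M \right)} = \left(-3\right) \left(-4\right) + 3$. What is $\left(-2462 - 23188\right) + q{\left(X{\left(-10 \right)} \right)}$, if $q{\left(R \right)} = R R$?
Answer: $-25425$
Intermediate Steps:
$X{\left(M \right)} = 15$ ($X{\left(M \right)} = 12 + 3 = 15$)
$q{\left(R \right)} = R^{2}$
$\left(-2462 - 23188\right) + q{\left(X{\left(-10 \right)} \right)} = \left(-2462 - 23188\right) + 15^{2} = -25650 + 225 = -25425$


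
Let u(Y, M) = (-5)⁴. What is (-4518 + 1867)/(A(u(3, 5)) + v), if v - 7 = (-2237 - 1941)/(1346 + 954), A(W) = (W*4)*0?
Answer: -3048650/5961 ≈ -511.43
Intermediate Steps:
u(Y, M) = 625
A(W) = 0 (A(W) = (4*W)*0 = 0)
v = 5961/1150 (v = 7 + (-2237 - 1941)/(1346 + 954) = 7 - 4178/2300 = 7 - 4178*1/2300 = 7 - 2089/1150 = 5961/1150 ≈ 5.1835)
(-4518 + 1867)/(A(u(3, 5)) + v) = (-4518 + 1867)/(0 + 5961/1150) = -2651/5961/1150 = -2651*1150/5961 = -3048650/5961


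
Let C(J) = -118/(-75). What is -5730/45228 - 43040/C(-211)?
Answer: -12166388345/444742 ≈ -27356.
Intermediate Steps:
C(J) = 118/75 (C(J) = -118*(-1/75) = 118/75)
-5730/45228 - 43040/C(-211) = -5730/45228 - 43040/118/75 = -5730*1/45228 - 43040*75/118 = -955/7538 - 1614000/59 = -12166388345/444742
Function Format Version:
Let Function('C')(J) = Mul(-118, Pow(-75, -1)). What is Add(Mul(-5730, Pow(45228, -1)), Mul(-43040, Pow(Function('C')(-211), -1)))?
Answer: Rational(-12166388345, 444742) ≈ -27356.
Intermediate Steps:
Function('C')(J) = Rational(118, 75) (Function('C')(J) = Mul(-118, Rational(-1, 75)) = Rational(118, 75))
Add(Mul(-5730, Pow(45228, -1)), Mul(-43040, Pow(Function('C')(-211), -1))) = Add(Mul(-5730, Pow(45228, -1)), Mul(-43040, Pow(Rational(118, 75), -1))) = Add(Mul(-5730, Rational(1, 45228)), Mul(-43040, Rational(75, 118))) = Add(Rational(-955, 7538), Rational(-1614000, 59)) = Rational(-12166388345, 444742)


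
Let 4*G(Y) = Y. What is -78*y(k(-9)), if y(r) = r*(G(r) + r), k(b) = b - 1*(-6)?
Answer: -1755/2 ≈ -877.50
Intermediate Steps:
k(b) = 6 + b (k(b) = b + 6 = 6 + b)
G(Y) = Y/4
y(r) = 5*r**2/4 (y(r) = r*(r/4 + r) = r*(5*r/4) = 5*r**2/4)
-78*y(k(-9)) = -195*(6 - 9)**2/2 = -195*(-3)**2/2 = -195*9/2 = -78*45/4 = -1755/2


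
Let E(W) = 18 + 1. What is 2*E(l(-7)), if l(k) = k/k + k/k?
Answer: 38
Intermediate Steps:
l(k) = 2 (l(k) = 1 + 1 = 2)
E(W) = 19
2*E(l(-7)) = 2*19 = 38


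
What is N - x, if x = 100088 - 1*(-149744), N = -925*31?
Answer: -278507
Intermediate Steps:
N = -28675
x = 249832 (x = 100088 + 149744 = 249832)
N - x = -28675 - 1*249832 = -28675 - 249832 = -278507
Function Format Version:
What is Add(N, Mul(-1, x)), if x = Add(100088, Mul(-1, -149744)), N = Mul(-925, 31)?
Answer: -278507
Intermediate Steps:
N = -28675
x = 249832 (x = Add(100088, 149744) = 249832)
Add(N, Mul(-1, x)) = Add(-28675, Mul(-1, 249832)) = Add(-28675, -249832) = -278507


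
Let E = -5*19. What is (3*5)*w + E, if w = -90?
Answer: -1445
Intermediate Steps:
E = -95
(3*5)*w + E = (3*5)*(-90) - 95 = 15*(-90) - 95 = -1350 - 95 = -1445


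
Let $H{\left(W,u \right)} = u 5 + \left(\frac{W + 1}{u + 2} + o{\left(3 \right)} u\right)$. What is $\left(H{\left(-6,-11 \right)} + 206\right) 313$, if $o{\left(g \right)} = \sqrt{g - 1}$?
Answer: $\frac{426932}{9} - 3443 \sqrt{2} \approx 42568.0$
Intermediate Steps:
$o{\left(g \right)} = \sqrt{-1 + g}$
$H{\left(W,u \right)} = 5 u + u \sqrt{2} + \frac{1 + W}{2 + u}$ ($H{\left(W,u \right)} = u 5 + \left(\frac{W + 1}{u + 2} + \sqrt{-1 + 3} u\right) = 5 u + \left(\frac{1 + W}{2 + u} + \sqrt{2} u\right) = 5 u + \left(\frac{1 + W}{2 + u} + u \sqrt{2}\right) = 5 u + \left(u \sqrt{2} + \frac{1 + W}{2 + u}\right) = 5 u + u \sqrt{2} + \frac{1 + W}{2 + u}$)
$\left(H{\left(-6,-11 \right)} + 206\right) 313 = \left(\frac{1 - 6 + 5 \left(-11\right)^{2} + 10 \left(-11\right) + \sqrt{2} \left(-11\right)^{2} + 2 \left(-11\right) \sqrt{2}}{2 - 11} + 206\right) 313 = \left(\frac{1 - 6 + 5 \cdot 121 - 110 + \sqrt{2} \cdot 121 - 22 \sqrt{2}}{-9} + 206\right) 313 = \left(- \frac{1 - 6 + 605 - 110 + 121 \sqrt{2} - 22 \sqrt{2}}{9} + 206\right) 313 = \left(- \frac{490 + 99 \sqrt{2}}{9} + 206\right) 313 = \left(\left(- \frac{490}{9} - 11 \sqrt{2}\right) + 206\right) 313 = \left(\frac{1364}{9} - 11 \sqrt{2}\right) 313 = \frac{426932}{9} - 3443 \sqrt{2}$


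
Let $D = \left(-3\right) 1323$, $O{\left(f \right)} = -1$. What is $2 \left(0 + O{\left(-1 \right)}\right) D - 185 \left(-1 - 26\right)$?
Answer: $12933$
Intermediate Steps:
$D = -3969$
$2 \left(0 + O{\left(-1 \right)}\right) D - 185 \left(-1 - 26\right) = 2 \left(0 - 1\right) \left(-3969\right) - 185 \left(-1 - 26\right) = 2 \left(-1\right) \left(-3969\right) - -4995 = \left(-2\right) \left(-3969\right) + 4995 = 7938 + 4995 = 12933$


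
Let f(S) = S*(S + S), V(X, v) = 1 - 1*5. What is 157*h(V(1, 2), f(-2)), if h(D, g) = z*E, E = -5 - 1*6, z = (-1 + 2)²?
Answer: -1727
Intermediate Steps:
V(X, v) = -4 (V(X, v) = 1 - 5 = -4)
z = 1 (z = 1² = 1)
E = -11 (E = -5 - 6 = -11)
f(S) = 2*S² (f(S) = S*(2*S) = 2*S²)
h(D, g) = -11 (h(D, g) = 1*(-11) = -11)
157*h(V(1, 2), f(-2)) = 157*(-11) = -1727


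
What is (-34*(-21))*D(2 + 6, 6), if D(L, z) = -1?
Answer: -714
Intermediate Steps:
(-34*(-21))*D(2 + 6, 6) = -34*(-21)*(-1) = 714*(-1) = -714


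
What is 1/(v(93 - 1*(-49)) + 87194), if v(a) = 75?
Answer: 1/87269 ≈ 1.1459e-5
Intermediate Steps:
1/(v(93 - 1*(-49)) + 87194) = 1/(75 + 87194) = 1/87269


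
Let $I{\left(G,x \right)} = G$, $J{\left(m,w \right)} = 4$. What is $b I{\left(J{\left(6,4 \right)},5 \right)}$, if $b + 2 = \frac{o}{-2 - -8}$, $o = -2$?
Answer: $- \frac{28}{3} \approx -9.3333$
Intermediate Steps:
$b = - \frac{7}{3}$ ($b = -2 - \frac{2}{-2 - -8} = -2 - \frac{2}{-2 + 8} = -2 - \frac{2}{6} = -2 - \frac{1}{3} = - \frac{7}{3} \approx -2.3333$)
$b I{\left(J{\left(6,4 \right)},5 \right)} = \left(- \frac{7}{3}\right) 4 = - \frac{28}{3}$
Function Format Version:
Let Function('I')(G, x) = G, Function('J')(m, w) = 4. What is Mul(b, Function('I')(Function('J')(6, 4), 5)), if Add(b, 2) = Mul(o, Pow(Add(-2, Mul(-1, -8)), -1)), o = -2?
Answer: Rational(-28, 3) ≈ -9.3333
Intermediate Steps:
b = Rational(-7, 3) (b = Add(-2, Mul(-2, Pow(Add(-2, Mul(-1, -8)), -1))) = Add(-2, Mul(-2, Pow(Add(-2, 8), -1))) = Add(-2, Mul(-2, Pow(6, -1))) = Add(-2, Mul(-2, Rational(1, 6))) = Add(-2, Rational(-1, 3)) = Rational(-7, 3) ≈ -2.3333)
Mul(b, Function('I')(Function('J')(6, 4), 5)) = Mul(Rational(-7, 3), 4) = Rational(-28, 3)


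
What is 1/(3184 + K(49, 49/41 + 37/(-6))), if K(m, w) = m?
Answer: 1/3233 ≈ 0.00030931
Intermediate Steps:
1/(3184 + K(49, 49/41 + 37/(-6))) = 1/(3184 + 49) = 1/3233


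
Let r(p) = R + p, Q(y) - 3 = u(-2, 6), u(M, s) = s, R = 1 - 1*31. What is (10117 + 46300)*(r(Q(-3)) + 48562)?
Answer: 2738537597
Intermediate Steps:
R = -30 (R = 1 - 31 = -30)
Q(y) = 9 (Q(y) = 3 + 6 = 9)
r(p) = -30 + p
(10117 + 46300)*(r(Q(-3)) + 48562) = (10117 + 46300)*((-30 + 9) + 48562) = 56417*(-21 + 48562) = 56417*48541 = 2738537597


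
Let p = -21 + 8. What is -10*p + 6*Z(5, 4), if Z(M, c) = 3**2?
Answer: 184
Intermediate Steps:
Z(M, c) = 9
p = -13
-10*p + 6*Z(5, 4) = -10*(-13) + 6*9 = 130 + 54 = 184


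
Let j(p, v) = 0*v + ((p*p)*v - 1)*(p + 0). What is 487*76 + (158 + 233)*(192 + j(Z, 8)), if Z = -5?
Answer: -276961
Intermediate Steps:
j(p, v) = p*(-1 + v*p**2) (j(p, v) = 0 + (p**2*v - 1)*p = 0 + (v*p**2 - 1)*p = 0 + (-1 + v*p**2)*p = 0 + p*(-1 + v*p**2) = p*(-1 + v*p**2))
487*76 + (158 + 233)*(192 + j(Z, 8)) = 487*76 + (158 + 233)*(192 + (-1*(-5) + 8*(-5)**3)) = 37012 + 391*(192 + (5 + 8*(-125))) = 37012 + 391*(192 + (5 - 1000)) = 37012 + 391*(192 - 995) = 37012 + 391*(-803) = 37012 - 313973 = -276961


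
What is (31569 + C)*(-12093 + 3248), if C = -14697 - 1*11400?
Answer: -48399840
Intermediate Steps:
C = -26097 (C = -14697 - 11400 = -26097)
(31569 + C)*(-12093 + 3248) = (31569 - 26097)*(-12093 + 3248) = 5472*(-8845) = -48399840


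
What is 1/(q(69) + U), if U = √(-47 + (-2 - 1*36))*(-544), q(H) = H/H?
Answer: I/(I + 544*√85) ≈ 3.9754e-8 + 0.00019938*I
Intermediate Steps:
q(H) = 1
U = -544*I*√85 (U = √(-47 + (-2 - 36))*(-544) = √(-47 - 38)*(-544) = √(-85)*(-544) = (I*√85)*(-544) = -544*I*√85 ≈ -5015.4*I)
1/(q(69) + U) = 1/(1 - 544*I*√85)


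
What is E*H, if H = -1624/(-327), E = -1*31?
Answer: -50344/327 ≈ -153.96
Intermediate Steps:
E = -31
H = 1624/327 (H = -1624*(-1/327) = 1624/327 ≈ 4.9664)
E*H = -31*1624/327 = -50344/327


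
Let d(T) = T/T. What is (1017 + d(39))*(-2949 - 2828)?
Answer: -5880986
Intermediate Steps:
d(T) = 1
(1017 + d(39))*(-2949 - 2828) = (1017 + 1)*(-2949 - 2828) = 1018*(-5777) = -5880986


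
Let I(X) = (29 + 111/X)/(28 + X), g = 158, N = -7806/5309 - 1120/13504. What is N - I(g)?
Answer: -56391435125/32920408212 ≈ -1.7130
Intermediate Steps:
N = -3479947/2240398 (N = -7806*1/5309 - 1120*1/13504 = -7806/5309 - 35/422 = -3479947/2240398 ≈ -1.5533)
I(X) = (29 + 111/X)/(28 + X)
N - I(g) = -3479947/2240398 - (111 + 29*158)/(158*(28 + 158)) = -3479947/2240398 - (111 + 4582)/(158*186) = -3479947/2240398 - 4693/(158*186) = -3479947/2240398 - 1*4693/29388 = -3479947/2240398 - 4693/29388 = -56391435125/32920408212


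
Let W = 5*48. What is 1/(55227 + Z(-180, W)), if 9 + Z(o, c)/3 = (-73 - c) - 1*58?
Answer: 1/54087 ≈ 1.8489e-5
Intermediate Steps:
W = 240
Z(o, c) = -420 - 3*c (Z(o, c) = -27 + 3*((-73 - c) - 1*58) = -27 + 3*((-73 - c) - 58) = -27 + 3*(-131 - c) = -27 + (-393 - 3*c) = -420 - 3*c)
1/(55227 + Z(-180, W)) = 1/(55227 + (-420 - 3*240)) = 1/(55227 + (-420 - 720)) = 1/(55227 - 1140) = 1/54087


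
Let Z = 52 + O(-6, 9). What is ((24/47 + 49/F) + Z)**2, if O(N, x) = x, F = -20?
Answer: 3082137289/883600 ≈ 3488.2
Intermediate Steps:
Z = 61 (Z = 52 + 9 = 61)
((24/47 + 49/F) + Z)**2 = ((24/47 + 49/(-20)) + 61)**2 = ((24*(1/47) + 49*(-1/20)) + 61)**2 = ((24/47 - 49/20) + 61)**2 = (-1823/940 + 61)**2 = (55517/940)**2 = 3082137289/883600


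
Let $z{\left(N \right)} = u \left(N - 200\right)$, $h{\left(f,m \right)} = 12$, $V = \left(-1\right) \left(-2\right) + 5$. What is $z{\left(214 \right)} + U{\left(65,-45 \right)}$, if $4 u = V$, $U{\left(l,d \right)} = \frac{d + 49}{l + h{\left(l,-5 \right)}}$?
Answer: $\frac{3781}{154} \approx 24.552$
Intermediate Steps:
$V = 7$ ($V = 2 + 5 = 7$)
$U{\left(l,d \right)} = \frac{49 + d}{12 + l}$ ($U{\left(l,d \right)} = \frac{d + 49}{l + 12} = \frac{49 + d}{12 + l}$)
$u = \frac{7}{4}$ ($u = \frac{1}{4} \cdot 7 = \frac{7}{4} \approx 1.75$)
$z{\left(N \right)} = -350 + \frac{7 N}{4}$ ($z{\left(N \right)} = \frac{7 \left(N - 200\right)}{4} = \frac{7 \left(-200 + N\right)}{4} = -350 + \frac{7 N}{4}$)
$z{\left(214 \right)} + U{\left(65,-45 \right)} = \left(-350 + \frac{7}{4} \cdot 214\right) + \frac{49 - 45}{12 + 65} = \left(-350 + \frac{749}{2}\right) + \frac{1}{77} \cdot 4 = \frac{49}{2} + \frac{1}{77} \cdot 4 = \frac{49}{2} + \frac{4}{77} = \frac{3781}{154}$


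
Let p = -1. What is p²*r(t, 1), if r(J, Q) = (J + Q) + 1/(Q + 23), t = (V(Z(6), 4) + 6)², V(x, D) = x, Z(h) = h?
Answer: 3481/24 ≈ 145.04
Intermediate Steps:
t = 144 (t = (6 + 6)² = 12² = 144)
r(J, Q) = J + Q + 1/(23 + Q) (r(J, Q) = (J + Q) + 1/(23 + Q) = J + Q + 1/(23 + Q))
p²*r(t, 1) = (-1)²*((1 + 1² + 23*144 + 23*1 + 144*1)/(23 + 1)) = 1*((1 + 1 + 3312 + 23 + 144)/24) = 1*((1/24)*3481) = 1*(3481/24) = 3481/24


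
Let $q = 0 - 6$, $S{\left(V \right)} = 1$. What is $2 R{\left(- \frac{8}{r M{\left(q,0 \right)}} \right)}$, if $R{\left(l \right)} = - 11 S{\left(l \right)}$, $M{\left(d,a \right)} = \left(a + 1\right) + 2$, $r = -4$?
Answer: $-22$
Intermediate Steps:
$q = -6$ ($q = 0 - 6 = -6$)
$M{\left(d,a \right)} = 3 + a$ ($M{\left(d,a \right)} = \left(1 + a\right) + 2 = 3 + a$)
$R{\left(l \right)} = -11$ ($R{\left(l \right)} = \left(-11\right) 1 = -11$)
$2 R{\left(- \frac{8}{r M{\left(q,0 \right)}} \right)} = 2 \left(-11\right) = -22$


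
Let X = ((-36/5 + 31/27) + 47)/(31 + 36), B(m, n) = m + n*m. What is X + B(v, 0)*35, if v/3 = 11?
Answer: 10452503/9045 ≈ 1155.6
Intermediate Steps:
v = 33 (v = 3*11 = 33)
B(m, n) = m + m*n
X = 5528/9045 (X = ((-36*⅕ + 31*(1/27)) + 47)/67 = ((-36/5 + 31/27) + 47)*(1/67) = (-817/135 + 47)*(1/67) = (5528/135)*(1/67) = 5528/9045 ≈ 0.61117)
X + B(v, 0)*35 = 5528/9045 + (33*(1 + 0))*35 = 5528/9045 + (33*1)*35 = 5528/9045 + 33*35 = 5528/9045 + 1155 = 10452503/9045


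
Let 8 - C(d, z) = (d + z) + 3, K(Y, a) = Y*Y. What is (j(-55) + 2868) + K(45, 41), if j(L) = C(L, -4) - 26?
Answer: 4931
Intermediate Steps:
K(Y, a) = Y**2
C(d, z) = 5 - d - z (C(d, z) = 8 - ((d + z) + 3) = 8 - (3 + d + z) = 8 + (-3 - d - z) = 5 - d - z)
j(L) = -17 - L (j(L) = (5 - L - 1*(-4)) - 26 = (5 - L + 4) - 26 = (9 - L) - 26 = -17 - L)
(j(-55) + 2868) + K(45, 41) = ((-17 - 1*(-55)) + 2868) + 45**2 = ((-17 + 55) + 2868) + 2025 = (38 + 2868) + 2025 = 2906 + 2025 = 4931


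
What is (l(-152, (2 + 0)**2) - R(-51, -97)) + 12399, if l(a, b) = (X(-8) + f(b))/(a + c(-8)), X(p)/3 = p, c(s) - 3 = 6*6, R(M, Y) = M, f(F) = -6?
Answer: 1406880/113 ≈ 12450.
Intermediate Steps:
c(s) = 39 (c(s) = 3 + 6*6 = 3 + 36 = 39)
X(p) = 3*p
l(a, b) = -30/(39 + a) (l(a, b) = (3*(-8) - 6)/(a + 39) = (-24 - 6)/(39 + a) = -30/(39 + a))
(l(-152, (2 + 0)**2) - R(-51, -97)) + 12399 = (-30/(39 - 152) - 1*(-51)) + 12399 = (-30/(-113) + 51) + 12399 = (-30*(-1/113) + 51) + 12399 = (30/113 + 51) + 12399 = 5793/113 + 12399 = 1406880/113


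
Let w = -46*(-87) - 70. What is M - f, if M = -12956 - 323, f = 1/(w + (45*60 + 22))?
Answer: -88358467/6654 ≈ -13279.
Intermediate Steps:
w = 3932 (w = 4002 - 70 = 3932)
f = 1/6654 (f = 1/(3932 + (45*60 + 22)) = 1/(3932 + (2700 + 22)) = 1/(3932 + 2722) = 1/6654 ≈ 0.00015029)
M = -13279
M - f = -13279 - 1*1/6654 = -13279 - 1/6654 = -88358467/6654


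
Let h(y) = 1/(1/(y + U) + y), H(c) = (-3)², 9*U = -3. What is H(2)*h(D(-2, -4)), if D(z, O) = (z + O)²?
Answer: 321/1285 ≈ 0.24981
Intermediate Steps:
D(z, O) = (O + z)²
U = -⅓ (U = (⅑)*(-3) = -⅓ ≈ -0.33333)
H(c) = 9
h(y) = 1/(y + 1/(-⅓ + y)) (h(y) = 1/(1/(y - ⅓) + y) = 1/(1/(-⅓ + y) + y) = 1/(y + 1/(-⅓ + y)))
H(2)*h(D(-2, -4)) = 9*((-1 + 3*(-4 - 2)²)/(3 - (-4 - 2)² + 3*((-4 - 2)²)²)) = 9*((-1 + 3*(-6)²)/(3 - 1*(-6)² + 3*((-6)²)²)) = 9*((-1 + 3*36)/(3 - 1*36 + 3*36²)) = 9*((-1 + 108)/(3 - 36 + 3*1296)) = 9*(107/(3 - 36 + 3888)) = 9*(107/3855) = 321/1285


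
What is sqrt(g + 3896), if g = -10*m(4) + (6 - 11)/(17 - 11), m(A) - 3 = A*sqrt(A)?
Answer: sqrt(136266)/6 ≈ 61.524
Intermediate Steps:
m(A) = 3 + A**(3/2) (m(A) = 3 + A*sqrt(A) = 3 + A**(3/2))
g = -665/6 (g = -10*(3 + 4**(3/2)) + (6 - 11)/(17 - 11) = -10*(3 + 8) - 5/6 = -10*11 - 5*1/6 = -110 - 5/6 = -665/6 ≈ -110.83)
sqrt(g + 3896) = sqrt(-665/6 + 3896) = sqrt(22711/6) = sqrt(136266)/6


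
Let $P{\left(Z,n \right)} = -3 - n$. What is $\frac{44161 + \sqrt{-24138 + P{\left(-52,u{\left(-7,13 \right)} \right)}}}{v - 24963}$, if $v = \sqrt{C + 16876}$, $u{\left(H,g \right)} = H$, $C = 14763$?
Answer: $- \frac{44161 + i \sqrt{24134}}{24963 - \sqrt{31639}} \approx -1.7818 - 0.0062679 i$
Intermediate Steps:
$v = \sqrt{31639}$ ($v = \sqrt{14763 + 16876} = \sqrt{31639} \approx 177.87$)
$\frac{44161 + \sqrt{-24138 + P{\left(-52,u{\left(-7,13 \right)} \right)}}}{v - 24963} = \frac{44161 + \sqrt{-24138 - -4}}{\sqrt{31639} - 24963} = \frac{44161 + \sqrt{-24138 + \left(-3 + 7\right)}}{-24963 + \sqrt{31639}} = \frac{44161 + \sqrt{-24138 + 4}}{-24963 + \sqrt{31639}} = \frac{44161 + \sqrt{-24134}}{-24963 + \sqrt{31639}} = \frac{44161 + i \sqrt{24134}}{-24963 + \sqrt{31639}}$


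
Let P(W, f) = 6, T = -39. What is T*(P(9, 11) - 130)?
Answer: 4836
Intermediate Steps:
T*(P(9, 11) - 130) = -39*(6 - 130) = -39*(-124) = 4836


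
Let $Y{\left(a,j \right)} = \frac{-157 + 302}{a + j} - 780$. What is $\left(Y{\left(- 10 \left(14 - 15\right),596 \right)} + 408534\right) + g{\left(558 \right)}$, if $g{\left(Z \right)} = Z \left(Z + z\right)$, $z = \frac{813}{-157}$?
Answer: $\frac{68143433197}{95142} \approx 7.1623 \cdot 10^{5}$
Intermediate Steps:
$z = - \frac{813}{157}$ ($z = 813 \left(- \frac{1}{157}\right) = - \frac{813}{157} \approx -5.1783$)
$g{\left(Z \right)} = Z \left(- \frac{813}{157} + Z\right)$ ($g{\left(Z \right)} = Z \left(Z - \frac{813}{157}\right) = Z \left(- \frac{813}{157} + Z\right)$)
$Y{\left(a,j \right)} = -780 + \frac{145}{a + j}$ ($Y{\left(a,j \right)} = \frac{145}{a + j} - 780 = -780 + \frac{145}{a + j}$)
$\left(Y{\left(- 10 \left(14 - 15\right),596 \right)} + 408534\right) + g{\left(558 \right)} = \left(\frac{5 \left(29 - 156 \left(- 10 \left(14 - 15\right)\right) - 92976\right)}{- 10 \left(14 - 15\right) + 596} + 408534\right) + \frac{1}{157} \cdot 558 \left(-813 + 157 \cdot 558\right) = \left(\frac{5 \left(29 - 156 \left(\left(-10\right) \left(-1\right)\right) - 92976\right)}{\left(-10\right) \left(-1\right) + 596} + 408534\right) + \frac{1}{157} \cdot 558 \left(-813 + 87606\right) = \left(\frac{5 \left(29 - 1560 - 92976\right)}{10 + 596} + 408534\right) + \frac{1}{157} \cdot 558 \cdot 86793 = \left(\frac{5 \left(29 - 1560 - 92976\right)}{606} + 408534\right) + \frac{48430494}{157} = \left(5 \cdot \frac{1}{606} \left(-94507\right) + 408534\right) + \frac{48430494}{157} = \left(- \frac{472535}{606} + 408534\right) + \frac{48430494}{157} = \frac{247099069}{606} + \frac{48430494}{157} = \frac{68143433197}{95142}$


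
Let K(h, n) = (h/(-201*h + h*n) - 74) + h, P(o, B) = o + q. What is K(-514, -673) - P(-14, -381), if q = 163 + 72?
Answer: -707067/874 ≈ -809.00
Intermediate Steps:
q = 235
P(o, B) = 235 + o (P(o, B) = o + 235 = 235 + o)
K(h, n) = -74 + h + h/(-201*h + h*n) (K(h, n) = (-74 + h/(-201*h + h*n)) + h = -74 + h + h/(-201*h + h*n))
K(-514, -673) - P(-14, -381) = (14875 - 201*(-514) - 74*(-673) - 514*(-673))/(-201 - 673) - (235 - 14) = (14875 + 103314 + 49802 + 345922)/(-874) - 1*221 = -1/874*513913 - 221 = -513913/874 - 221 = -707067/874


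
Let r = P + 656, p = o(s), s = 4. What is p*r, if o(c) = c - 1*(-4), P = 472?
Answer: 9024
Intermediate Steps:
o(c) = 4 + c (o(c) = c + 4 = 4 + c)
p = 8 (p = 4 + 4 = 8)
r = 1128 (r = 472 + 656 = 1128)
p*r = 8*1128 = 9024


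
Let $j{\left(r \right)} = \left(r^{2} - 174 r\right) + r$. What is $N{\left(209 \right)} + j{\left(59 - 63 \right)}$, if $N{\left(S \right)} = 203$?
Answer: $911$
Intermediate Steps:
$j{\left(r \right)} = r^{2} - 173 r$
$N{\left(209 \right)} + j{\left(59 - 63 \right)} = 203 + \left(59 - 63\right) \left(-173 + \left(59 - 63\right)\right) = 203 - 4 \left(-173 - 4\right) = 203 - -708 = 203 + 708 = 911$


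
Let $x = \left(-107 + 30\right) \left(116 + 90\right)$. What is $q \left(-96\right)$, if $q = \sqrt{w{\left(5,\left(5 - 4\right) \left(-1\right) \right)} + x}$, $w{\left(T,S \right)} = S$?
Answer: $- 96 i \sqrt{15863} \approx - 12091.0 i$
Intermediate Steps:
$x = -15862$ ($x = \left(-77\right) 206 = -15862$)
$q = i \sqrt{15863}$ ($q = \sqrt{\left(5 - 4\right) \left(-1\right) - 15862} = \sqrt{1 \left(-1\right) - 15862} = \sqrt{-1 - 15862} = \sqrt{-15863} = i \sqrt{15863} \approx 125.95 i$)
$q \left(-96\right) = i \sqrt{15863} \left(-96\right) = - 96 i \sqrt{15863}$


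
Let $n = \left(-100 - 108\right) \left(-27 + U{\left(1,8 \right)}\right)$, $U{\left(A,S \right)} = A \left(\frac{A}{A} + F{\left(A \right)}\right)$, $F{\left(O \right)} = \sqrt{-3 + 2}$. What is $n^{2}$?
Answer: $29203200 - 2249728 i \approx 2.9203 \cdot 10^{7} - 2.2497 \cdot 10^{6} i$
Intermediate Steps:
$F{\left(O \right)} = i$ ($F{\left(O \right)} = \sqrt{-1} = i$)
$U{\left(A,S \right)} = A \left(1 + i\right)$ ($U{\left(A,S \right)} = A \left(\frac{A}{A} + i\right) = A \left(1 + i\right)$)
$n = 5408 - 208 i$ ($n = \left(-100 - 108\right) \left(-27 + 1 \left(1 + i\right)\right) = - 208 \left(-27 + \left(1 + i\right)\right) = - 208 \left(-26 + i\right) = 5408 - 208 i \approx 5408.0 - 208.0 i$)
$n^{2} = \left(5408 - 208 i\right)^{2}$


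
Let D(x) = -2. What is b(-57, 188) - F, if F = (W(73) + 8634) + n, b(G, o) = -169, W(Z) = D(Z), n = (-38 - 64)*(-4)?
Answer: -9209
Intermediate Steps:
n = 408 (n = -102*(-4) = 408)
W(Z) = -2
F = 9040 (F = (-2 + 8634) + 408 = 8632 + 408 = 9040)
b(-57, 188) - F = -169 - 1*9040 = -169 - 9040 = -9209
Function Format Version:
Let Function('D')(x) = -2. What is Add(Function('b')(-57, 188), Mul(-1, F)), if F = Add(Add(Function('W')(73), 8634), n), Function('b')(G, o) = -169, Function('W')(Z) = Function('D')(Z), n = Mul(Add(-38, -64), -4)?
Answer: -9209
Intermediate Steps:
n = 408 (n = Mul(-102, -4) = 408)
Function('W')(Z) = -2
F = 9040 (F = Add(Add(-2, 8634), 408) = Add(8632, 408) = 9040)
Add(Function('b')(-57, 188), Mul(-1, F)) = Add(-169, Mul(-1, 9040)) = Add(-169, -9040) = -9209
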